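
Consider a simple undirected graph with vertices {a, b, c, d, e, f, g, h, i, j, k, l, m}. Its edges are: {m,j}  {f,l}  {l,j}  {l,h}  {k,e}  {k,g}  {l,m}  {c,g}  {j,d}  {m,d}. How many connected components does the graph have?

Component: {a}
Component: {b}
Component: {i}
Component: {c, e, g, k}
Component: {d, f, h, j, l, m}

5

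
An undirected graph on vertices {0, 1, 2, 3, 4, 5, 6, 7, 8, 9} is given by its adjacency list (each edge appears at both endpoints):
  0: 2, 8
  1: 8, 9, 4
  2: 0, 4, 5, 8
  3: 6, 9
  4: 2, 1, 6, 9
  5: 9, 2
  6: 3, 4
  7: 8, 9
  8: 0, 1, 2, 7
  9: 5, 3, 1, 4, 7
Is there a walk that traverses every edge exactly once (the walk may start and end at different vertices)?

Yes

Degrees: 0:2, 1:3, 2:4, 3:2, 4:4, 5:2, 6:2, 7:2, 8:4, 9:5
Odd-degree vertices: 1, 9 (2 total).
With 2 odd-degree vertices and all edges in one connected piece, an Eulerian trail exists (from 1 to 9).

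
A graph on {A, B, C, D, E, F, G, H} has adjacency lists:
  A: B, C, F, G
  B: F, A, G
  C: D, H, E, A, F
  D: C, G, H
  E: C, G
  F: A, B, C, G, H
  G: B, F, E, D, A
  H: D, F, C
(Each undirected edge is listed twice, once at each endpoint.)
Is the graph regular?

Degrees: A:4, B:3, C:5, D:3, E:2, F:5, G:5, H:3
Degrees are not all equal (e.g. deg(E)=2 but deg(C)=5); not regular.

No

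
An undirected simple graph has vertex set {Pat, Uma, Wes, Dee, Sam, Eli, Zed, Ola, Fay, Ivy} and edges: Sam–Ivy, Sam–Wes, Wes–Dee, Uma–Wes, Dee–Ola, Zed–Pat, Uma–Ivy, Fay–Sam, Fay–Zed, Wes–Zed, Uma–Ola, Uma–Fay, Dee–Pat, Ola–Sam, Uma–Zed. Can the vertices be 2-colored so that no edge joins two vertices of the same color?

No

The cycle Wes-Zed-Uma-Wes has length 3, which is odd, so the graph is not bipartite.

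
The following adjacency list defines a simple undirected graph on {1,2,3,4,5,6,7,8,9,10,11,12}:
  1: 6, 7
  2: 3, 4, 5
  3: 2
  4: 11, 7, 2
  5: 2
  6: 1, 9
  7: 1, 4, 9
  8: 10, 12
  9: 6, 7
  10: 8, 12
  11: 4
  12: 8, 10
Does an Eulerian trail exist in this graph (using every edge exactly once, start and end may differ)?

Degrees: 1:2, 2:3, 3:1, 4:3, 5:1, 6:2, 7:3, 8:2, 9:2, 10:2, 11:1, 12:2
Odd-degree vertices: 2, 3, 4, 5, 7, 11 (6 total).
An Eulerian trail requires 0 or 2 odd-degree vertices; here there are 6.

No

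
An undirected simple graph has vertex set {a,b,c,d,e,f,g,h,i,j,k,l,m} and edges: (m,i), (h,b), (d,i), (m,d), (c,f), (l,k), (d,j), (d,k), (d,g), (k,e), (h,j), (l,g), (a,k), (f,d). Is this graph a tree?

No

The graph has 13 vertices and 14 edges.
Connected but with 14 > 12 edges, so it has a cycle and is not a tree.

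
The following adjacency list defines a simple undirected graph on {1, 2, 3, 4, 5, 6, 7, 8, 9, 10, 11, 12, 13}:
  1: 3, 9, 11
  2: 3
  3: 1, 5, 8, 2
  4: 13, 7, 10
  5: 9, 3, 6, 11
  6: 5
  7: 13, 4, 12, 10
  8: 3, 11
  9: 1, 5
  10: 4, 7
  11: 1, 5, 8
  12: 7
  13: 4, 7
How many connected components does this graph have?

2

Component: {4, 7, 10, 12, 13}
Component: {1, 2, 3, 5, 6, 8, 9, 11}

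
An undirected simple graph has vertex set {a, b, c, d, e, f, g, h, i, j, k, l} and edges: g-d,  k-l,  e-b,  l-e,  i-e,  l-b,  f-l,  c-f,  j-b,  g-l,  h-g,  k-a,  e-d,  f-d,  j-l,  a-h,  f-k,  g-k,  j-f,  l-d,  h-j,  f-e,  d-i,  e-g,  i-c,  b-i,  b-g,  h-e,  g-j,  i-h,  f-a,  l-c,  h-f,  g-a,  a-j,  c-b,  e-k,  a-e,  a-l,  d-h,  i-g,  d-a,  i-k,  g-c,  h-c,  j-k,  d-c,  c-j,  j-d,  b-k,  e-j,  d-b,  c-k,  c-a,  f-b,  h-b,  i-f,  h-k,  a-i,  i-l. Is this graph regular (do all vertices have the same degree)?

Yes

Degrees: a:10, b:10, c:10, d:10, e:10, f:10, g:10, h:10, i:10, j:10, k:10, l:10
Every vertex has degree 10, so the graph is 10-regular.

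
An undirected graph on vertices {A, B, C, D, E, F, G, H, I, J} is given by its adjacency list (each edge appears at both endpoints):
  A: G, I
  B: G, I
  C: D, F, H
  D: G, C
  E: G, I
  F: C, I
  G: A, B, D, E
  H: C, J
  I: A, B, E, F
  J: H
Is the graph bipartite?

Color {C, G, I, J} black and {A, B, D, E, F, H} white. No edge joins two same-colored vertices, so the graph is bipartite.

Yes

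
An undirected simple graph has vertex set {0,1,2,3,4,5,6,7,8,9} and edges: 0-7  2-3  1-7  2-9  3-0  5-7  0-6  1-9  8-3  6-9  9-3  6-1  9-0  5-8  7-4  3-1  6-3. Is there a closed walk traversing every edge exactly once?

No

Degrees: 0:4, 1:4, 2:2, 3:6, 4:1, 5:2, 6:4, 7:4, 8:2, 9:5
Vertices with odd degree: 4, 9. An Eulerian circuit requires all degrees even.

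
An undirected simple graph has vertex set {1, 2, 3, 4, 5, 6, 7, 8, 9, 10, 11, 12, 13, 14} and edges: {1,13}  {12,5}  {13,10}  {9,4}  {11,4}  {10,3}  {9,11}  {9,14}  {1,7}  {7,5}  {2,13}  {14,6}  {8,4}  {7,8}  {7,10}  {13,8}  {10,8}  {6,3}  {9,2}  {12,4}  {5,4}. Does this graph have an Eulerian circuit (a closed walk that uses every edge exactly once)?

No

Degrees: 1:2, 2:2, 3:2, 4:5, 5:3, 6:2, 7:4, 8:4, 9:4, 10:4, 11:2, 12:2, 13:4, 14:2
Vertices with odd degree: 4, 5. An Eulerian circuit requires all degrees even.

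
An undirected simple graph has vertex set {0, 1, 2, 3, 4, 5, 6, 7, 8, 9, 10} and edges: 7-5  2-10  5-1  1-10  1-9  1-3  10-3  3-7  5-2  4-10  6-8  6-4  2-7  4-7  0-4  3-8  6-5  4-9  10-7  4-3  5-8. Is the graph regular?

Degrees: 0:1, 1:4, 2:3, 3:5, 4:6, 5:5, 6:3, 7:5, 8:3, 9:2, 10:5
Degrees are not all equal (e.g. deg(0)=1 but deg(4)=6); not regular.

No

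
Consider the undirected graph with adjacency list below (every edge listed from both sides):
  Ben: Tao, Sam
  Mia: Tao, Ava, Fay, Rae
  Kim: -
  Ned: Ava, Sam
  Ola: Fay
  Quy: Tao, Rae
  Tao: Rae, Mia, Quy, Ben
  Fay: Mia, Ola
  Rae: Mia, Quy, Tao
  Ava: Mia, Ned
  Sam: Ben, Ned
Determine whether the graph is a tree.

|V| = 11, |E| = 12.
It is not connected, so it is not a tree.

No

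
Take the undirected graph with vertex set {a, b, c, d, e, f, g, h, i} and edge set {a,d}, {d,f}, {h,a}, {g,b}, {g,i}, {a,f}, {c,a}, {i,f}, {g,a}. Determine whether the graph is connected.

Component: {e}
Component: {a, b, c, d, f, g, h, i}
No edge joins these 2 groups, so the graph is disconnected.

No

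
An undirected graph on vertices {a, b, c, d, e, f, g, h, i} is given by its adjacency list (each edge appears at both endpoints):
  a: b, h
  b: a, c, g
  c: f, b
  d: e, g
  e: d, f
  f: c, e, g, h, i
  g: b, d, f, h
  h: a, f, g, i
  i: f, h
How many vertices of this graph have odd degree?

Degrees: a:2, b:3, c:2, d:2, e:2, f:5, g:4, h:4, i:2
Odd-degree vertices: b, f.

2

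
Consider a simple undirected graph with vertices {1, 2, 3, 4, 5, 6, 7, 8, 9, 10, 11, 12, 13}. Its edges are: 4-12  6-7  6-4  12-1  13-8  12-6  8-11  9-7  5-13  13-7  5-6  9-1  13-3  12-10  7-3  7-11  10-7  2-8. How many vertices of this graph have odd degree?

2

Degrees: 1:2, 2:1, 3:2, 4:2, 5:2, 6:4, 7:6, 8:3, 9:2, 10:2, 11:2, 12:4, 13:4
Odd-degree vertices: 2, 8.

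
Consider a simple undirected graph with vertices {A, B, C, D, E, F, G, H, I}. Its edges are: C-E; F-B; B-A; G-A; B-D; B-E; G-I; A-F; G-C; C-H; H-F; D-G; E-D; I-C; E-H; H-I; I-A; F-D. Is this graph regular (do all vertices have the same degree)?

Degrees: A:4, B:4, C:4, D:4, E:4, F:4, G:4, H:4, I:4
All degrees equal 4; the graph is regular.

Yes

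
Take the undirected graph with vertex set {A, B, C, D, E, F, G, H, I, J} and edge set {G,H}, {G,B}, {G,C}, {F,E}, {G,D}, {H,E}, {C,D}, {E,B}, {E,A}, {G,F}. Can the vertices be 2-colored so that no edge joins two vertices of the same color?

No

D-C-G-D is an odd cycle (length 3), and a bipartite graph can contain only even cycles.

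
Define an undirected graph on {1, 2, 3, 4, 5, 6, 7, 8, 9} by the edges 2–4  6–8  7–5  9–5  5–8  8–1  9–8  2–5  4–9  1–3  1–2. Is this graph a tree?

|V| = 9, |E| = 11.
A tree on 9 vertices has exactly 8 edges; this graph has 11, so it contains a cycle and is not a tree.

No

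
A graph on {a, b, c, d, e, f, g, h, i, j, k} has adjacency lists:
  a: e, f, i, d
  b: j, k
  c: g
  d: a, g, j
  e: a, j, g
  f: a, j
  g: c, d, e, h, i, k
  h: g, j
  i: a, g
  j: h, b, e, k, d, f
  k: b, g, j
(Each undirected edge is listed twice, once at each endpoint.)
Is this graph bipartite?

j-b-k-j is an odd cycle (length 3), and a bipartite graph can contain only even cycles.

No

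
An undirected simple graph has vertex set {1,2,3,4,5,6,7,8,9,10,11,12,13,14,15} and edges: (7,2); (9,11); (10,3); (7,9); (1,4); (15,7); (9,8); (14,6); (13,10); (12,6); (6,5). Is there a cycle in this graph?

|V| = 15, |E| = 11, number of components = 4.
A forest on 15 vertices with 4 components has exactly 11 edges, which matches — so no cycle.

No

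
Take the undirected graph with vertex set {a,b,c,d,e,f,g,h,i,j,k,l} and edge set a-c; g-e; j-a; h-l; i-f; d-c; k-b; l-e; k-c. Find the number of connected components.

Component: {f, i}
Component: {e, g, h, l}
Component: {a, b, c, d, j, k}

3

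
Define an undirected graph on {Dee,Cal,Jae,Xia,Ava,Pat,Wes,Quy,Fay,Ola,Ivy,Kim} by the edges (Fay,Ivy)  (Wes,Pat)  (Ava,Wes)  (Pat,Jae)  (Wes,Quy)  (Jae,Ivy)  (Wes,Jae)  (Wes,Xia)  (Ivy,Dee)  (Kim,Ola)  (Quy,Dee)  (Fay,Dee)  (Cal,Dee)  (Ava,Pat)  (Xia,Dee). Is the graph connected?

Component: {Ola, Kim}
Component: {Dee, Cal, Jae, Xia, Ava, Pat, Wes, Quy, Fay, Ivy}
No edge joins these 2 groups, so the graph is disconnected.

No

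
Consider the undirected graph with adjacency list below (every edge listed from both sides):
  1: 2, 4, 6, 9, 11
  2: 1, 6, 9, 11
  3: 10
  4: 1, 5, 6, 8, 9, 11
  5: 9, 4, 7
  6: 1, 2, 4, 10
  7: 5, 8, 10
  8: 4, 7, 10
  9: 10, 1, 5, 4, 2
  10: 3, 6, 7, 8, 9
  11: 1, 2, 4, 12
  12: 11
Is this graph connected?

Yes

Starting from 1 and exploring outward reaches every vertex (1, 4, 2, 9, 6, 11, 5, 8, 10, 12, 7, 3); the graph is connected.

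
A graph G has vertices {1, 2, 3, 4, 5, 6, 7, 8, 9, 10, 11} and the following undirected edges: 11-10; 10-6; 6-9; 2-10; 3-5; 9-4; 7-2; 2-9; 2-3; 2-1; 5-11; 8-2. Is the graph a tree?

No

|V| = 11, |E| = 12.
Connected but with 12 > 10 edges, so it has a cycle and is not a tree.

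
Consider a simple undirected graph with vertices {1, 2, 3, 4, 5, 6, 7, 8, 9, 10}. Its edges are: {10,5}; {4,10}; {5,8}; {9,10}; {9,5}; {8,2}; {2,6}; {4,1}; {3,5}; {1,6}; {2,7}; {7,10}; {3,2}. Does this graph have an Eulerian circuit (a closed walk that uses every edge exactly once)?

Degrees: 1:2, 2:4, 3:2, 4:2, 5:4, 6:2, 7:2, 8:2, 9:2, 10:4
All degrees are even and the non-isolated vertices are connected — an Eulerian circuit exists.

Yes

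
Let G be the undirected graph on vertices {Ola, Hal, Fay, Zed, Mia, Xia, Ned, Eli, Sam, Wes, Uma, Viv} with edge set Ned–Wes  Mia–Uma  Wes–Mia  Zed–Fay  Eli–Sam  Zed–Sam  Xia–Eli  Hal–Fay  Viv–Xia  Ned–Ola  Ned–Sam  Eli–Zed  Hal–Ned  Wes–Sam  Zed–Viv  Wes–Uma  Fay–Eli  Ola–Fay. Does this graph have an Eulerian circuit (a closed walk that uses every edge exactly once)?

Degrees: Ola:2, Hal:2, Fay:4, Zed:4, Mia:2, Xia:2, Ned:4, Eli:4, Sam:4, Wes:4, Uma:2, Viv:2
All degrees are even and the non-isolated vertices are connected — an Eulerian circuit exists.

Yes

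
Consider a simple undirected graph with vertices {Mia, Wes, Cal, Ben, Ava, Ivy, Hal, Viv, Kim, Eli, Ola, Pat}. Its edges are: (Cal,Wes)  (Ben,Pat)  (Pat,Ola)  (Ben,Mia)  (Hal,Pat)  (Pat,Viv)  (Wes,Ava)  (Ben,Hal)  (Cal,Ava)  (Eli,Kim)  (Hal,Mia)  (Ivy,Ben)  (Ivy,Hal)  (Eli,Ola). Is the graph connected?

No

Component: {Wes, Cal, Ava}
Component: {Mia, Ben, Ivy, Hal, Viv, Kim, Eli, Ola, Pat}
No edge joins these 2 groups, so the graph is disconnected.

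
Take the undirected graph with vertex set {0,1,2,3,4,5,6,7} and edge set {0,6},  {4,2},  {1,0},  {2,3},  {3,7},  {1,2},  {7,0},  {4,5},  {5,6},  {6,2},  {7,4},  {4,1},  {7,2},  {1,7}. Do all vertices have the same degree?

Degrees: 0:3, 1:4, 2:5, 3:2, 4:4, 5:2, 6:3, 7:5
Vertex 3 has degree 2 while 2 has degree 5, so the graph is not regular.

No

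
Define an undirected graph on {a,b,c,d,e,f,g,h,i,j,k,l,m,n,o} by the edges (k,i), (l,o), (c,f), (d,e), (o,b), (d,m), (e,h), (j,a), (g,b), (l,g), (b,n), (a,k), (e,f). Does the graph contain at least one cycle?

Yes

The graph has 15 vertices, 13 edges, and 3 connected components.
Since 13 > 15 - 3, a cycle must exist; for instance b-g-l-o-b.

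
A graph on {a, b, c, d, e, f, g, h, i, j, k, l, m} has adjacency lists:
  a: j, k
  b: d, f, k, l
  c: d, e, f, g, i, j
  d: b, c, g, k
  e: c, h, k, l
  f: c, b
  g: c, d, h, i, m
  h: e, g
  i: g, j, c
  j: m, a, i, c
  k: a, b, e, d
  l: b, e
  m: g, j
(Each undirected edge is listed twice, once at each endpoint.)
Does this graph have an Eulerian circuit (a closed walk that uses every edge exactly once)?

No

Degrees: a:2, b:4, c:6, d:4, e:4, f:2, g:5, h:2, i:3, j:4, k:4, l:2, m:2
Vertices with odd degree: g, i. An Eulerian circuit requires all degrees even.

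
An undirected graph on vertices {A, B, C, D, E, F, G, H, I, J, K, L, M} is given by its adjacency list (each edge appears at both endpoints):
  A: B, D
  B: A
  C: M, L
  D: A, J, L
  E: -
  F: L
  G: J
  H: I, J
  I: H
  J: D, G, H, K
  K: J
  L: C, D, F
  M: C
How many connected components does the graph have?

2

Component: {E}
Component: {A, B, C, D, F, G, H, I, J, K, L, M}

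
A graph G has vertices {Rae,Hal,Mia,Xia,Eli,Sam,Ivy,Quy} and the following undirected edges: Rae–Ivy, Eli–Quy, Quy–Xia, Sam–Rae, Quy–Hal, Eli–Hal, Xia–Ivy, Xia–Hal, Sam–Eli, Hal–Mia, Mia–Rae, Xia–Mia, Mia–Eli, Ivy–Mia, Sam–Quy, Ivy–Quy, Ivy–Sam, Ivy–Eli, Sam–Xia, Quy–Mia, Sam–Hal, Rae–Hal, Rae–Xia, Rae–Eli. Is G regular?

Degrees: Rae:6, Hal:6, Mia:6, Xia:6, Eli:6, Sam:6, Ivy:6, Quy:6
All degrees equal 6; the graph is regular.

Yes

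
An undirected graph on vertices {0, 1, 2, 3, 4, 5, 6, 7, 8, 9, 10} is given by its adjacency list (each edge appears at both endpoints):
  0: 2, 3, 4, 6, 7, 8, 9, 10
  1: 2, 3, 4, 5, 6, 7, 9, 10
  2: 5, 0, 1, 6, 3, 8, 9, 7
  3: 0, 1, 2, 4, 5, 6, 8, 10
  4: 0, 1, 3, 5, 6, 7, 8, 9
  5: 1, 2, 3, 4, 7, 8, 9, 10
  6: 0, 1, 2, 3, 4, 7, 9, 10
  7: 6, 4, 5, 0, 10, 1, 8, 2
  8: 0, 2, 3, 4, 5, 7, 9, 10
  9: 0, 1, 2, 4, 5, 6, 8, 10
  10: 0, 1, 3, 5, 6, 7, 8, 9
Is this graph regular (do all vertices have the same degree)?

Degrees: 0:8, 1:8, 2:8, 3:8, 4:8, 5:8, 6:8, 7:8, 8:8, 9:8, 10:8
Every vertex has degree 8, so the graph is 8-regular.

Yes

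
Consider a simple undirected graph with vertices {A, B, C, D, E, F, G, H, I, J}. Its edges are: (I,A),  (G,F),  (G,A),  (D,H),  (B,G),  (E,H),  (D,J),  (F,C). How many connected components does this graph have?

2

Component: {D, E, H, J}
Component: {A, B, C, F, G, I}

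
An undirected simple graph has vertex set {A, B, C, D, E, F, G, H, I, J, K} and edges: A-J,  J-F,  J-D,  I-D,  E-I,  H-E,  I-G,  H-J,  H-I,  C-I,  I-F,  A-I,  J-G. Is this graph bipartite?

H-E-I-H is an odd cycle (length 3), and a bipartite graph can contain only even cycles.

No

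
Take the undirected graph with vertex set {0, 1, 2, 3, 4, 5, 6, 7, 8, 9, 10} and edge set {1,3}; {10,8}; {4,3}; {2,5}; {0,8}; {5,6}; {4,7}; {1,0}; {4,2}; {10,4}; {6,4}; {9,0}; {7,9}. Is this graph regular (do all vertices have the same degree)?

No

Degrees: 0:3, 1:2, 2:2, 3:2, 4:5, 5:2, 6:2, 7:2, 8:2, 9:2, 10:2
Degrees are not all equal (e.g. deg(1)=2 but deg(4)=5); not regular.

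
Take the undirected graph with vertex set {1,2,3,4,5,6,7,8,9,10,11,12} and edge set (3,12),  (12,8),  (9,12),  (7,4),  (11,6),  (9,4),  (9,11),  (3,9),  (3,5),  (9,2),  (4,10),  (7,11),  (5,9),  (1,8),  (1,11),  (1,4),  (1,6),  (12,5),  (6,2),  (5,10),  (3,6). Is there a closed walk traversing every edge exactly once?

Degrees: 1:4, 2:2, 3:4, 4:4, 5:4, 6:4, 7:2, 8:2, 9:6, 10:2, 11:4, 12:4
All degrees are even and the non-isolated vertices are connected — an Eulerian circuit exists.

Yes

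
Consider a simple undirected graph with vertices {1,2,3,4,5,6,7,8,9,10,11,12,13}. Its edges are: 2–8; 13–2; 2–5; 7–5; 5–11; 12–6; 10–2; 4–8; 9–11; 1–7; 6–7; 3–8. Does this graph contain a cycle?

No

|V| = 13, |E| = 12, number of components = 1.
Since 12 = 13 - 1, the graph is a forest and contains no cycle.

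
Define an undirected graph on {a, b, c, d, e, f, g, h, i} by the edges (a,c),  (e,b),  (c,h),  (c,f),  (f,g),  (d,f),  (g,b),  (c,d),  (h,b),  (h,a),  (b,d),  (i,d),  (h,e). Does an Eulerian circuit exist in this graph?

No

Degrees: a:2, b:4, c:4, d:4, e:2, f:3, g:2, h:4, i:1
Vertices with odd degree: f, i. An Eulerian circuit requires all degrees even.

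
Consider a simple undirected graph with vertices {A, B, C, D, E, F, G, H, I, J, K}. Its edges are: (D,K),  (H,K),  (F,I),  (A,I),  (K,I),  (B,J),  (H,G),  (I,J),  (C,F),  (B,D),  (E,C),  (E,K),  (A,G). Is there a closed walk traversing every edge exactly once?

Degrees: A:2, B:2, C:2, D:2, E:2, F:2, G:2, H:2, I:4, J:2, K:4
All degrees are even and the non-isolated vertices are connected — an Eulerian circuit exists.

Yes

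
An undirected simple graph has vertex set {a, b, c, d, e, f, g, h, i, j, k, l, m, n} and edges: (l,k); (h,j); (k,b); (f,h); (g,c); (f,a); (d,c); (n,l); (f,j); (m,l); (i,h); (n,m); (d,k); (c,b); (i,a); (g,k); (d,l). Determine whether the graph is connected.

Component: {e}
Component: {a, f, h, i, j}
Component: {b, c, d, g, k, l, m, n}
No edge joins these 3 groups, so the graph is disconnected.

No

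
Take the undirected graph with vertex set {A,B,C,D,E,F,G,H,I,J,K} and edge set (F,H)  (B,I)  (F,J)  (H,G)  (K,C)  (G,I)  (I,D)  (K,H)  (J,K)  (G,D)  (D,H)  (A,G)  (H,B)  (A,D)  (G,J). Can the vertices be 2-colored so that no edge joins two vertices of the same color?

No

G-D-H-G is an odd cycle (length 3), and a bipartite graph can contain only even cycles.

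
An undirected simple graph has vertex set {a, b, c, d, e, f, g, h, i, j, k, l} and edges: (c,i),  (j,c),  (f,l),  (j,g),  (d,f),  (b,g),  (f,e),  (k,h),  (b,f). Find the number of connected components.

Component: {a}
Component: {h, k}
Component: {b, c, d, e, f, g, i, j, l}

3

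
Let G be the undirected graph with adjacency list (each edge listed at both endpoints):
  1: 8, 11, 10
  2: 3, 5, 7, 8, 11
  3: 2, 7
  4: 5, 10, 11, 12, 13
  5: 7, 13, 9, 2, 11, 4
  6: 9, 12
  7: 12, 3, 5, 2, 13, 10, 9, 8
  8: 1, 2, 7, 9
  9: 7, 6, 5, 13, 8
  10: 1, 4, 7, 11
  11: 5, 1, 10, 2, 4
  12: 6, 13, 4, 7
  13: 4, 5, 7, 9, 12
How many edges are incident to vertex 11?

5

Neighbors of 11: 1, 2, 4, 5, 10.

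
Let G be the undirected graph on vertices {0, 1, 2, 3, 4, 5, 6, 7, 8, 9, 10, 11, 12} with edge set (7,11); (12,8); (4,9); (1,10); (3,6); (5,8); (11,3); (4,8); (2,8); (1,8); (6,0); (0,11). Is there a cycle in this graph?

Yes

The graph has 13 vertices, 12 edges, and 2 connected components.
One cycle is 0-11-3-6-0.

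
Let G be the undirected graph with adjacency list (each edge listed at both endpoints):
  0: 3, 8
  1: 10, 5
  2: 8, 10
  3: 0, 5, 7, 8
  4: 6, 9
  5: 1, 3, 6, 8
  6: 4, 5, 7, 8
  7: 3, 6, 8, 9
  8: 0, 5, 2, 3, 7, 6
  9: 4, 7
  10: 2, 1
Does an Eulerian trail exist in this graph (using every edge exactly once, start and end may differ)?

Yes

Degrees: 0:2, 1:2, 2:2, 3:4, 4:2, 5:4, 6:4, 7:4, 8:6, 9:2, 10:2
Odd-degree vertices: none (0 total).
The non-isolated vertices are connected and exactly 0 have odd degree, so an Eulerian trail exists.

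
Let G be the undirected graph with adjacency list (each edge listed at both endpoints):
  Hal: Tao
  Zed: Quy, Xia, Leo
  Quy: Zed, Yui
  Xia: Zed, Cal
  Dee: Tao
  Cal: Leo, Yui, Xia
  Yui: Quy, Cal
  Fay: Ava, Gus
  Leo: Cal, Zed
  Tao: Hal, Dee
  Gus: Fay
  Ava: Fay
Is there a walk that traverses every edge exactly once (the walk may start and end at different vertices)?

Degrees: Hal:1, Zed:3, Quy:2, Xia:2, Dee:1, Cal:3, Yui:2, Fay:2, Leo:2, Tao:2, Gus:1, Ava:1
Odd-degree vertices: Hal, Zed, Dee, Cal, Gus, Ava (6 total).
An Eulerian trail requires 0 or 2 odd-degree vertices; here there are 6.

No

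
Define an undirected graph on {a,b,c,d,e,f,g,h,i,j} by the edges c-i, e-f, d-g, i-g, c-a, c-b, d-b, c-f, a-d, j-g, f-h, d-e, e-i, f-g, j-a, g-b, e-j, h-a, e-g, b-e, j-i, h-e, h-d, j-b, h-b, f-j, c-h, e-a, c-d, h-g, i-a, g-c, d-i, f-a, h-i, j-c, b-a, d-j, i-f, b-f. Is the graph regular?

Degrees: a:8, b:8, c:8, d:8, e:8, f:8, g:8, h:8, i:8, j:8
Every vertex has degree 8, so the graph is 8-regular.

Yes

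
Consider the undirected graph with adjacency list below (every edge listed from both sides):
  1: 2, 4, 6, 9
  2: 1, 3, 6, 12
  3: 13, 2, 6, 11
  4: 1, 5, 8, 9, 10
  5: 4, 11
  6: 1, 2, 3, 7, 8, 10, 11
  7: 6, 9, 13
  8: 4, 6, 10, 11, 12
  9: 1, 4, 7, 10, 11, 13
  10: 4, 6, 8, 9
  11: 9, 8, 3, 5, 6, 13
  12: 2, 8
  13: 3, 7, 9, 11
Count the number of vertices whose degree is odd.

4

Degrees: 1:4, 2:4, 3:4, 4:5, 5:2, 6:7, 7:3, 8:5, 9:6, 10:4, 11:6, 12:2, 13:4
Odd-degree vertices: 4, 6, 7, 8.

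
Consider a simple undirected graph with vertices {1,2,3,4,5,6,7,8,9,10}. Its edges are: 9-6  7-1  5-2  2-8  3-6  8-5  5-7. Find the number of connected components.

Component: {4}
Component: {10}
Component: {3, 6, 9}
Component: {1, 2, 5, 7, 8}

4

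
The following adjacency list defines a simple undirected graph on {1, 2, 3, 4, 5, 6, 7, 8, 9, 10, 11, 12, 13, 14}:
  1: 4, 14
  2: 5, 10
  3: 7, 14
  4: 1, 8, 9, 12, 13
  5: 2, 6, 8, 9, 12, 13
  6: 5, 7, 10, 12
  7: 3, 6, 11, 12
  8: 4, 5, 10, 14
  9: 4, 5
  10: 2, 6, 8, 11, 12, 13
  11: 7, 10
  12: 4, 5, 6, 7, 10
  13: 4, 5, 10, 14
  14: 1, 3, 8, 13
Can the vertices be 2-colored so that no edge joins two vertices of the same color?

No

The cycle 12-6-5-12 has length 3, which is odd, so the graph is not bipartite.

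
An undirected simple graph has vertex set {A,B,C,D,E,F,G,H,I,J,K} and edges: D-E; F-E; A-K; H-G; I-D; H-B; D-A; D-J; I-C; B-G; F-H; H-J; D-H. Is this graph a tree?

No

The graph has 11 vertices and 13 edges.
Connected but with 13 > 10 edges, so it has a cycle and is not a tree.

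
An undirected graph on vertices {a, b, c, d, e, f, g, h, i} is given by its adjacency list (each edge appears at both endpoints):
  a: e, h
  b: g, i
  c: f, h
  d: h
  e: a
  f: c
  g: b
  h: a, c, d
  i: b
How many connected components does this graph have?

2

Component: {b, g, i}
Component: {a, c, d, e, f, h}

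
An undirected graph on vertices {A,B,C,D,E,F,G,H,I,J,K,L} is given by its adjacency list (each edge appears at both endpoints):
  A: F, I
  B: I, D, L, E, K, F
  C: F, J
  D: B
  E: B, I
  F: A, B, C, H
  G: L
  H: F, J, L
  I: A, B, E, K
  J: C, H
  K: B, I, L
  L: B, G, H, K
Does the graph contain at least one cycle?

|V| = 12, |E| = 17, number of components = 1.
Since 17 > 12 - 1, a cycle must exist; for instance F-B-L-H-J-C-F.

Yes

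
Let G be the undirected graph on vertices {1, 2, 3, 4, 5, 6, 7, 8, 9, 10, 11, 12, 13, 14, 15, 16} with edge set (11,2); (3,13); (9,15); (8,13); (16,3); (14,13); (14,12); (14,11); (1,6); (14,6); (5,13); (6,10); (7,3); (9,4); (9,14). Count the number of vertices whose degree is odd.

Degrees: 1:1, 2:1, 3:3, 4:1, 5:1, 6:3, 7:1, 8:1, 9:3, 10:1, 11:2, 12:1, 13:4, 14:5, 15:1, 16:1
Odd-degree vertices: 1, 2, 3, 4, 5, 6, 7, 8, 9, 10, 12, 14, 15, 16.

14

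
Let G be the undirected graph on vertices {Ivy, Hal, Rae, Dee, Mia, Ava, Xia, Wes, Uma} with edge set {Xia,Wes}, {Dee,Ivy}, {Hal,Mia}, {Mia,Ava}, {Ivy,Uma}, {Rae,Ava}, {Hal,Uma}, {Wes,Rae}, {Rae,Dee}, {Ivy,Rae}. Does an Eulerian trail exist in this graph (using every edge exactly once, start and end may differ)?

Yes

Degrees: Ivy:3, Hal:2, Rae:4, Dee:2, Mia:2, Ava:2, Xia:1, Wes:2, Uma:2
Odd-degree vertices: Ivy, Xia (2 total).
With 2 odd-degree vertices and all edges in one connected piece, an Eulerian trail exists (from Ivy to Xia).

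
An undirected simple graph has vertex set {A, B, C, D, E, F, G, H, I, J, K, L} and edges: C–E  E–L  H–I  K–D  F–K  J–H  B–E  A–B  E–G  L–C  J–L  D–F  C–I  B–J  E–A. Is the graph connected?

No

Component: {D, F, K}
Component: {A, B, C, E, G, H, I, J, L}
No edge joins these 2 groups, so the graph is disconnected.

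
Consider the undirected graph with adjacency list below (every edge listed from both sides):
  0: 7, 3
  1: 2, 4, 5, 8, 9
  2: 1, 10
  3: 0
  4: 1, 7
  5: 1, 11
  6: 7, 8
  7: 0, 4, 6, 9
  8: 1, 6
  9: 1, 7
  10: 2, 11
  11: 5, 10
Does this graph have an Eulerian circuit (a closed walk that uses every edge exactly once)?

No

Degrees: 0:2, 1:5, 2:2, 3:1, 4:2, 5:2, 6:2, 7:4, 8:2, 9:2, 10:2, 11:2
1, 3 have odd degree; an Eulerian circuit needs every degree to be even, so none exists.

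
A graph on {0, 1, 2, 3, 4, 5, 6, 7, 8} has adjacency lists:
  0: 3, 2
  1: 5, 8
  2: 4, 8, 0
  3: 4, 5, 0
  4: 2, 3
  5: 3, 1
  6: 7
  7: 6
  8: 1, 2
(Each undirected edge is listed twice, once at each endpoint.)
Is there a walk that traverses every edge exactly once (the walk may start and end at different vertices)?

No

Degrees: 0:2, 1:2, 2:3, 3:3, 4:2, 5:2, 6:1, 7:1, 8:2
Odd-degree vertices: 2, 3, 6, 7 (4 total).
With 4 odd-degree vertices (more than two), no single trail can use every edge.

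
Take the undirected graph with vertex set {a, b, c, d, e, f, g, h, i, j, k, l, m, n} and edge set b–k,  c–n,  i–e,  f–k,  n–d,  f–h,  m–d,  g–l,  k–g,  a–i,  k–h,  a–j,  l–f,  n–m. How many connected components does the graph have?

Component: {a, e, i, j}
Component: {c, d, m, n}
Component: {b, f, g, h, k, l}

3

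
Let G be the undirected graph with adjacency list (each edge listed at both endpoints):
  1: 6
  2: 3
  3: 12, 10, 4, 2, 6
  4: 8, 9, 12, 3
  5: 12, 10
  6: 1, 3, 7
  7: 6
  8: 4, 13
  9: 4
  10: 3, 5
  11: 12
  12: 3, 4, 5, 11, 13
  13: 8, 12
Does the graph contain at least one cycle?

Yes

The graph has 13 vertices, 15 edges, and 1 connected component.
One cycle is 12-4-8-13-12.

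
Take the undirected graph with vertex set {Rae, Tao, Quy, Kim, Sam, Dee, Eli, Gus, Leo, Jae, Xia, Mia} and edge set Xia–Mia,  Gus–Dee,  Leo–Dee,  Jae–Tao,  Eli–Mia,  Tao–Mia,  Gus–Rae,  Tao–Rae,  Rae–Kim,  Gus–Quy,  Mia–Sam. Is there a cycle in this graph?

|V| = 12, |E| = 11, number of components = 1.
A forest on 12 vertices with 1 component has exactly 11 edges, which matches — so no cycle.

No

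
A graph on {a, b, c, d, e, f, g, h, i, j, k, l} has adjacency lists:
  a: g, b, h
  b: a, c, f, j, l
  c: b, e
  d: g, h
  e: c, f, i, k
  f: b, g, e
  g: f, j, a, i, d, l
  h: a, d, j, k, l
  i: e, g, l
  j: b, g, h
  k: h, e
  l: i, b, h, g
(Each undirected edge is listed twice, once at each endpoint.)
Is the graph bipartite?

No

g-i-l-g is an odd cycle (length 3), and a bipartite graph can contain only even cycles.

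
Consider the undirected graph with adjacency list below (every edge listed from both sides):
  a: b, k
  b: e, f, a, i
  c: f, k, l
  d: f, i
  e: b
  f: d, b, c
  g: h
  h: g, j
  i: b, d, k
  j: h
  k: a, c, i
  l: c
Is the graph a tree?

|V| = 12, |E| = 13.
It is not connected, so it is not a tree.

No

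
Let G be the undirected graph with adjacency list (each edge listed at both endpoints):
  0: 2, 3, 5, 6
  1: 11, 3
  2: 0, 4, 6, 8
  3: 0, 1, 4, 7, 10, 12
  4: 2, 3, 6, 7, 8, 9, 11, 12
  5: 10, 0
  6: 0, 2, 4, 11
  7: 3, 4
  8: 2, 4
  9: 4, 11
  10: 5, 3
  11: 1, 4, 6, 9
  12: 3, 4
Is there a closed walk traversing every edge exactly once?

Yes

Degrees: 0:4, 1:2, 2:4, 3:6, 4:8, 5:2, 6:4, 7:2, 8:2, 9:2, 10:2, 11:4, 12:2
Every vertex has even degree and the edges form a single connected piece, so an Eulerian circuit exists.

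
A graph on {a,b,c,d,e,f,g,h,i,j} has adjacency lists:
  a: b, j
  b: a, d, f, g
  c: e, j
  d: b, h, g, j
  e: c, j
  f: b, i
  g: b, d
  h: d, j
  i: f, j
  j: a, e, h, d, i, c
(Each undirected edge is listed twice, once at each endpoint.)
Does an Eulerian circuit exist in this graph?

Yes

Degrees: a:2, b:4, c:2, d:4, e:2, f:2, g:2, h:2, i:2, j:6
All degrees are even and the non-isolated vertices are connected — an Eulerian circuit exists.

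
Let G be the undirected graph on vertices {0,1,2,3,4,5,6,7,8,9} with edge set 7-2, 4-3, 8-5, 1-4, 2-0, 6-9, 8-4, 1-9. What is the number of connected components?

2

Component: {0, 2, 7}
Component: {1, 3, 4, 5, 6, 8, 9}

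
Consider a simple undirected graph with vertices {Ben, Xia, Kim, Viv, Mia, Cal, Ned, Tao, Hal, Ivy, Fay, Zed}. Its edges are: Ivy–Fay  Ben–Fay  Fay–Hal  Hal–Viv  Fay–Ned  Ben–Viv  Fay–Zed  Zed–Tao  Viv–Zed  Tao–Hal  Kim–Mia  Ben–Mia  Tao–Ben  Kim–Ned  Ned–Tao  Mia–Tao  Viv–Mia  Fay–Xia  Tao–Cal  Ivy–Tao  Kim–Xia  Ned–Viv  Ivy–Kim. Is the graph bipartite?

No

The cycle Tao-Mia-Ben-Tao has length 3, which is odd, so the graph is not bipartite.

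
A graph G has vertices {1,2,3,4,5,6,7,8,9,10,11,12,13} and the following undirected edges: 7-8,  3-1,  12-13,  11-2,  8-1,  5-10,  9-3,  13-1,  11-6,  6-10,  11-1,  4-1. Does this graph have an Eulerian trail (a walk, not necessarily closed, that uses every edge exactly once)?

Degrees: 1:5, 2:1, 3:2, 4:1, 5:1, 6:2, 7:1, 8:2, 9:1, 10:2, 11:3, 12:1, 13:2
Odd-degree vertices: 1, 2, 4, 5, 7, 9, 11, 12 (8 total).
With 8 odd-degree vertices (more than two), no single trail can use every edge.

No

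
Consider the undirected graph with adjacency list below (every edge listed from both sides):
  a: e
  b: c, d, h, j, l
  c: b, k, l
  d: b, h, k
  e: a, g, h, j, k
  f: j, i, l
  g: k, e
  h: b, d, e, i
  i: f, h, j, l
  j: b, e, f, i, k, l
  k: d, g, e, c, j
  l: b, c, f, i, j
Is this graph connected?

Starting from a and exploring outward reaches every vertex (a, e, j, k, h, g, l, f, b, i, d, c); the graph is connected.

Yes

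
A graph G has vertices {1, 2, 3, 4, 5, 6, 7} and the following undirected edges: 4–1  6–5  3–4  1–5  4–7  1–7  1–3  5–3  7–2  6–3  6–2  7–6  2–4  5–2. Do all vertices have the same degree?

Yes

Degrees: 1:4, 2:4, 3:4, 4:4, 5:4, 6:4, 7:4
Every vertex has degree 4, so the graph is 4-regular.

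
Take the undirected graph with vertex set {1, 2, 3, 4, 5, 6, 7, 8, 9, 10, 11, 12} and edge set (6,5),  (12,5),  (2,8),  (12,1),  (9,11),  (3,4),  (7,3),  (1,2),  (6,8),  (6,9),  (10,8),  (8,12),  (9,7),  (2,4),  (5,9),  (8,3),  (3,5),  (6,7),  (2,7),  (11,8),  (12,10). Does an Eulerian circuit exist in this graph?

Degrees: 1:2, 2:4, 3:4, 4:2, 5:4, 6:4, 7:4, 8:6, 9:4, 10:2, 11:2, 12:4
Every vertex has even degree and the edges form a single connected piece, so an Eulerian circuit exists.

Yes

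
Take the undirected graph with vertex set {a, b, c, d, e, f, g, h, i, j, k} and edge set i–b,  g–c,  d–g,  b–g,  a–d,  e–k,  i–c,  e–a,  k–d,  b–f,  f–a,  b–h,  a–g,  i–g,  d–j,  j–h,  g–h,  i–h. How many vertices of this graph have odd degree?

0

Degrees: a:4, b:4, c:2, d:4, e:2, f:2, g:6, h:4, i:4, j:2, k:2
Odd-degree vertices: none.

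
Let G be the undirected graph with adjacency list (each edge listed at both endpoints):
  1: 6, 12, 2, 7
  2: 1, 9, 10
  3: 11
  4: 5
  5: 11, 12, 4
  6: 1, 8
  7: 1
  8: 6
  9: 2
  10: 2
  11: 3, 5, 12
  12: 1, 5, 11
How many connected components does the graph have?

1

Component: {1, 2, 3, 4, 5, 6, 7, 8, 9, 10, 11, 12}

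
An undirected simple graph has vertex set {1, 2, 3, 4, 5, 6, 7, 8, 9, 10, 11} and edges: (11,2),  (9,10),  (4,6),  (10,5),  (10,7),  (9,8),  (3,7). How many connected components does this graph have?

Component: {1}
Component: {2, 11}
Component: {4, 6}
Component: {3, 5, 7, 8, 9, 10}

4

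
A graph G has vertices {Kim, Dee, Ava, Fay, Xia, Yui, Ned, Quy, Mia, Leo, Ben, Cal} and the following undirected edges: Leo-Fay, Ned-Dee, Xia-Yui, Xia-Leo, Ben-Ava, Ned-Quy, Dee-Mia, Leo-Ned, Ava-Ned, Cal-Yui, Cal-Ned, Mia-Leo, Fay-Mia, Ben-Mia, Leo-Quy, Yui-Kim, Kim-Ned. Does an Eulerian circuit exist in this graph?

Degrees: Kim:2, Dee:2, Ava:2, Fay:2, Xia:2, Yui:3, Ned:6, Quy:2, Mia:4, Leo:5, Ben:2, Cal:2
Vertices with odd degree: Yui, Leo. An Eulerian circuit requires all degrees even.

No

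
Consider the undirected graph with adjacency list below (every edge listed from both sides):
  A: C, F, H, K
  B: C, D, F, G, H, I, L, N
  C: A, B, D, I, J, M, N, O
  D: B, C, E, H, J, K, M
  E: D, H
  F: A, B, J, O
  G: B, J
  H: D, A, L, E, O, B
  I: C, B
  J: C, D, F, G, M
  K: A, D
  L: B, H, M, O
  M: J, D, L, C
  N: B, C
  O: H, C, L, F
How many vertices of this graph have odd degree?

2

Degrees: A:4, B:8, C:8, D:7, E:2, F:4, G:2, H:6, I:2, J:5, K:2, L:4, M:4, N:2, O:4
Odd-degree vertices: D, J.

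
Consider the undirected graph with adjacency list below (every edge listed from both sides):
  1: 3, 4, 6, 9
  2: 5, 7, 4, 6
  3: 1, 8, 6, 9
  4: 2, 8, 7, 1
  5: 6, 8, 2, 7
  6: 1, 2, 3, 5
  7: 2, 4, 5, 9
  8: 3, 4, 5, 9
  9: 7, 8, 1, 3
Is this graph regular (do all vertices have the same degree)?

Degrees: 1:4, 2:4, 3:4, 4:4, 5:4, 6:4, 7:4, 8:4, 9:4
Every vertex has degree 4, so the graph is 4-regular.

Yes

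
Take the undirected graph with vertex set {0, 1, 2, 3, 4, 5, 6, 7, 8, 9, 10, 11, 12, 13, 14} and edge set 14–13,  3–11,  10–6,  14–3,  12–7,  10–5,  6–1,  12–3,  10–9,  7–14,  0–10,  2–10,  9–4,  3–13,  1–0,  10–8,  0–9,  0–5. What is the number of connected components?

Component: {3, 7, 11, 12, 13, 14}
Component: {0, 1, 2, 4, 5, 6, 8, 9, 10}

2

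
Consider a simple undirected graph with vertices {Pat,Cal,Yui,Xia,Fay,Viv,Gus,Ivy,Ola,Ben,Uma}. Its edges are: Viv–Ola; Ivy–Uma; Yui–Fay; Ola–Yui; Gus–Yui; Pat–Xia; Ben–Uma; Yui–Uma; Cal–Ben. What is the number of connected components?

Component: {Pat, Xia}
Component: {Cal, Yui, Fay, Viv, Gus, Ivy, Ola, Ben, Uma}

2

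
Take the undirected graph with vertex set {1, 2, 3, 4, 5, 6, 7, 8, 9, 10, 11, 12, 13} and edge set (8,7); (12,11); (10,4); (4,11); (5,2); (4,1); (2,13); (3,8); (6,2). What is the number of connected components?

Component: {9}
Component: {3, 7, 8}
Component: {2, 5, 6, 13}
Component: {1, 4, 10, 11, 12}

4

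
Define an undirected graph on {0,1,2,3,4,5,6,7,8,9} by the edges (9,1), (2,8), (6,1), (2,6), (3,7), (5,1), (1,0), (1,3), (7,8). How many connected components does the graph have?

2

Component: {4}
Component: {0, 1, 2, 3, 5, 6, 7, 8, 9}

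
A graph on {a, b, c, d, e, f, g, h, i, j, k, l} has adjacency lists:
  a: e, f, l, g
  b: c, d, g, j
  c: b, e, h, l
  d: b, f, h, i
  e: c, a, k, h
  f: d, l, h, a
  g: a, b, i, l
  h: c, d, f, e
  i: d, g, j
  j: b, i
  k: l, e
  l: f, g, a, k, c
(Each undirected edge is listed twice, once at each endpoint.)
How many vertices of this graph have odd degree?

2

Degrees: a:4, b:4, c:4, d:4, e:4, f:4, g:4, h:4, i:3, j:2, k:2, l:5
Odd-degree vertices: i, l.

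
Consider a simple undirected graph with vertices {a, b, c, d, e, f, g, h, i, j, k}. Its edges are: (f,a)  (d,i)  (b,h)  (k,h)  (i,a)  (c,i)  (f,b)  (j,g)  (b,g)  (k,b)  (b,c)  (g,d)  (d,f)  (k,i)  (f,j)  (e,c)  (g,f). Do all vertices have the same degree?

No

Degrees: a:2, b:5, c:3, d:3, e:1, f:5, g:4, h:2, i:4, j:2, k:3
Degrees are not all equal (e.g. deg(e)=1 but deg(b)=5); not regular.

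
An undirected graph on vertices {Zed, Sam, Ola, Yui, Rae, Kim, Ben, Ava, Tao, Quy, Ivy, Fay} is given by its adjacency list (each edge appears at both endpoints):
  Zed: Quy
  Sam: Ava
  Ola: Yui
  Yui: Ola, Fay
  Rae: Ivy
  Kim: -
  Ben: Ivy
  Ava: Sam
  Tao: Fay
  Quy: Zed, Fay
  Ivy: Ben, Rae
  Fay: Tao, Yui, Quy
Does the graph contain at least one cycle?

No

The graph has 12 vertices, 8 edges, and 4 connected components.
Since 8 = 12 - 4, the graph is a forest and contains no cycle.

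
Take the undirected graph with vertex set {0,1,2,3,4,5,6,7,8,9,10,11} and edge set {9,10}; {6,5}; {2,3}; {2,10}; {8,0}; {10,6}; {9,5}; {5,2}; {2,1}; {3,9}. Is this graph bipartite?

Yes

A valid 2-coloring puts {2, 4, 6, 7, 8, 9, 11} on one side and {0, 1, 3, 5, 10} on the other; every edge crosses between the two sides.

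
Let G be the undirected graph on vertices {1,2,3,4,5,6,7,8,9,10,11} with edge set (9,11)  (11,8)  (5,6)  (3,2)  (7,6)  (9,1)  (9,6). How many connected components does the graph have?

4

Component: {4}
Component: {10}
Component: {2, 3}
Component: {1, 5, 6, 7, 8, 9, 11}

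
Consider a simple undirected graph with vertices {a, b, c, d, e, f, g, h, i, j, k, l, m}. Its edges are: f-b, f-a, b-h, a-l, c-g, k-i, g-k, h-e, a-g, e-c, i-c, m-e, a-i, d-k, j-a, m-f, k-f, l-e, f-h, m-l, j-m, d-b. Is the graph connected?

A breadth-first search from a visits a, i, j, f, l, g, k, c, m, h, b, e, d — all 13 vertices — so the graph is connected.

Yes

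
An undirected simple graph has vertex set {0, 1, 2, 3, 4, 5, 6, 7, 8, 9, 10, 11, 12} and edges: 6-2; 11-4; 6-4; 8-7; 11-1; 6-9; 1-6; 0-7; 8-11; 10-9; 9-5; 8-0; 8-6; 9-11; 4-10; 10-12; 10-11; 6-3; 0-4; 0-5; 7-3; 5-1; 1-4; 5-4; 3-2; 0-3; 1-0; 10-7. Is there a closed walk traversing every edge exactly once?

Degrees: 0:6, 1:5, 2:2, 3:4, 4:6, 5:4, 6:6, 7:4, 8:4, 9:4, 10:5, 11:5, 12:1
1, 10, 11, 12 have odd degree; an Eulerian circuit needs every degree to be even, so none exists.

No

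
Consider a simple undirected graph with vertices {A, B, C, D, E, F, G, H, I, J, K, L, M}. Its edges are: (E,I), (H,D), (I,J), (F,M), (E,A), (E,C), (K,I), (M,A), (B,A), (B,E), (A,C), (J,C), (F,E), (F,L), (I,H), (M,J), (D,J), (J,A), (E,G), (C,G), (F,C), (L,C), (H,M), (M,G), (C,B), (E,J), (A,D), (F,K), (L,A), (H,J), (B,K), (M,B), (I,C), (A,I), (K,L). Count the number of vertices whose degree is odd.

Degrees: A:8, B:5, C:8, D:3, E:7, F:5, G:3, H:4, I:6, J:7, K:4, L:4, M:6
Odd-degree vertices: B, D, E, F, G, J.

6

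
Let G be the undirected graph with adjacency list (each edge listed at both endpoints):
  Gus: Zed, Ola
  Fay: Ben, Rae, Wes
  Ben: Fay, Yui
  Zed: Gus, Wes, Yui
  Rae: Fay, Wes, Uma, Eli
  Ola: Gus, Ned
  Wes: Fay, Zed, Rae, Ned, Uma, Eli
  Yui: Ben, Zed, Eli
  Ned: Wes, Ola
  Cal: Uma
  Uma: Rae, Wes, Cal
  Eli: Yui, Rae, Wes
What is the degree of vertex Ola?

Neighbors of Ola: Gus, Ned.

2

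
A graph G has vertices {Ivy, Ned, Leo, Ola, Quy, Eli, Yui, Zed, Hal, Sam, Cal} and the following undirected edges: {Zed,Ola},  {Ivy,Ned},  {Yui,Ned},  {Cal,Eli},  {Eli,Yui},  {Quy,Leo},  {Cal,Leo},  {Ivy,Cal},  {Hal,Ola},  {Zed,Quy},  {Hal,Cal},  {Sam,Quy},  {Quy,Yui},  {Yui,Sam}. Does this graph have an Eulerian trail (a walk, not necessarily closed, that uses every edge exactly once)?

Yes

Degrees: Ivy:2, Ned:2, Leo:2, Ola:2, Quy:4, Eli:2, Yui:4, Zed:2, Hal:2, Sam:2, Cal:4
Odd-degree vertices: none (0 total).
The non-isolated vertices are connected and exactly 0 have odd degree, so an Eulerian trail exists.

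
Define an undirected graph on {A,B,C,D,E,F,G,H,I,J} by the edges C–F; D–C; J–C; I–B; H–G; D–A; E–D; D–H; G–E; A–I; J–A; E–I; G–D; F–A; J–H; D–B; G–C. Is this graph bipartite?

The cycle D-G-H-D has length 3, which is odd, so the graph is not bipartite.

No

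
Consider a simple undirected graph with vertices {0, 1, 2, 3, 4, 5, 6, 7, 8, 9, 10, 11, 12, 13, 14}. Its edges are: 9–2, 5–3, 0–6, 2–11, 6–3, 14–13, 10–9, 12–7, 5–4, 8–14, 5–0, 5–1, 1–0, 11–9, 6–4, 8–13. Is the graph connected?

Component: {7, 12}
Component: {8, 13, 14}
Component: {2, 9, 10, 11}
Component: {0, 1, 3, 4, 5, 6}
There are 4 separate components, so the graph is not connected.

No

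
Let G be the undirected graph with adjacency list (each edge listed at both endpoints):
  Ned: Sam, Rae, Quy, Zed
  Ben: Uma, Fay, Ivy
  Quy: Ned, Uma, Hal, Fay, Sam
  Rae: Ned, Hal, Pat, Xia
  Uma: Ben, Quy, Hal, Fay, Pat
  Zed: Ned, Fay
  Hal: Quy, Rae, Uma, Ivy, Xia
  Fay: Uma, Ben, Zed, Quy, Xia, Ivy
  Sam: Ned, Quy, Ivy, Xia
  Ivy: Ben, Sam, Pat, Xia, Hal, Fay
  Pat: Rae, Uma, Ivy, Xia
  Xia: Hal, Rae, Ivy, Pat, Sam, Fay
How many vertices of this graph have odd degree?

4

Degrees: Ned:4, Ben:3, Quy:5, Rae:4, Uma:5, Zed:2, Hal:5, Fay:6, Sam:4, Ivy:6, Pat:4, Xia:6
Odd-degree vertices: Ben, Quy, Uma, Hal.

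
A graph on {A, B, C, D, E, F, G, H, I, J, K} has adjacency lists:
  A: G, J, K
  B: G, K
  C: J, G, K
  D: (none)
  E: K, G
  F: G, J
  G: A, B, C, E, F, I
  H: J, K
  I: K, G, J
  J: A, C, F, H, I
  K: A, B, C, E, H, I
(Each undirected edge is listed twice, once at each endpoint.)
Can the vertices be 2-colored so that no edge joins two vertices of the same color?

Yes

Partition the vertices as {D, G, J, K} vs {A, B, C, E, F, H, I}. Each listed edge has one endpoint in each part, so the graph is bipartite.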